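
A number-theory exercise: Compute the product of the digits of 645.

120

6×4×5 = 120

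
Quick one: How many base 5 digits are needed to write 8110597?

10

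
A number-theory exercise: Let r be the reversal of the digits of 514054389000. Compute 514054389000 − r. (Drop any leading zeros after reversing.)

513070938585

Reverse of 514054389000 is 983450415.
514054389000 − 983450415 = 513070938585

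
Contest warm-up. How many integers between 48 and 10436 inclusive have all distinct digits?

The integers in [48, 10436] that have all distinct digits: 48, 49, 50, 51, 52, 53, …, 10435, 10436.
5324 qualify.

5324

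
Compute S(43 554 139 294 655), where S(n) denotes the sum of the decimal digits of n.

4+3+5+5+4+1+3+9+2+9+4+6+5+5 = 65

65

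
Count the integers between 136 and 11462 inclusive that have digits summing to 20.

The integers in [136, 11462] that have digits summing to 20: 299, 389, 398, 479, 488, 497, …, 11396, 11459.
689 qualify.

689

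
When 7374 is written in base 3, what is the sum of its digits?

4

7374 in base 3 is 101010010.
Digit sum: 1+0+1+0+1+0+0+1+0 = 4.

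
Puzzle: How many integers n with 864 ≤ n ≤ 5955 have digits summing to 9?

146

The integers in [864, 5955] that have digits summing to 9: 900, 1008, 1017, 1026, 1035, 1044, …, 5310, 5400.
146 qualify.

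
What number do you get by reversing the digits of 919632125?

Reversing 919632125 gives 521236919.

521236919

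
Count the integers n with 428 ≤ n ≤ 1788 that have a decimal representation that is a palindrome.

The integers in [428, 1788] that have a decimal representation that is a palindrome: 434, 444, 454, 464, 474, 484, …, 1661, 1771.
65 qualify.

65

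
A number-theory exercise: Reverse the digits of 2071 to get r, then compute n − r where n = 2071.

Reverse of 2071 is 1702.
2071 − 1702 = 369

369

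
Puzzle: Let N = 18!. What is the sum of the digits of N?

54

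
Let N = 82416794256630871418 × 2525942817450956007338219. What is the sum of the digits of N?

82416794256630871418 × 2525942817450956007338219 = 208180109489869952754333421290275144626124542
Sum of its 45 digits: 187.

187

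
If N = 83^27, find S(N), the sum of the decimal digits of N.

215

83^27 = 6532937361590551025727805459013652074798022177030827
Sum of its 52 digits: 215.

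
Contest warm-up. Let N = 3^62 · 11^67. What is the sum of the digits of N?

432

3^62 · 11^67 = 2263746011927109333464551119645069640691075405643772845536414753816550257028106391198594937284315739
Sum of its 100 digits: 432.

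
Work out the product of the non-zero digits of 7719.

7×7×1×9 = 441

441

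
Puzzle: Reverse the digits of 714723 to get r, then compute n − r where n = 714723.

387306

Reverse of 714723 is 327417.
714723 − 327417 = 387306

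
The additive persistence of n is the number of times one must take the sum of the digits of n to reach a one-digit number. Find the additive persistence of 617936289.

2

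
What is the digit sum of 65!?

65! = 8247650592082470666723170306785496252186258551345437492922123134388955774976000000000000000
Sum of its 91 digits: 351.

351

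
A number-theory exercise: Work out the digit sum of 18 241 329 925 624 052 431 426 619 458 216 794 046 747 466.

1+8+2+4+1+3+2+9+9+2+5+6+2+4+0+5+2+4+3+1+4+2+6+6+1+9+4+5+8+2+1+6+7+9+4+0+4+6+7+4+7+4+6+6 = 191

191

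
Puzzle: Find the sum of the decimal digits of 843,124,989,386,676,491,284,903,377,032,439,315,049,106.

191

8+4+3+1+2+4+9+8+9+3+8+6+6+7+6+4+9+1+2+8+4+9+0+3+3+7+7+0+3+2+4+3+9+3+1+5+0+4+9+1+0+6 = 191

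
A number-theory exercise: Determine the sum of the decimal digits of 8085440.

8+0+8+5+4+4+0 = 29

29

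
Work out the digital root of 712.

7+1+2 = 10
1+0 = 1
(Equivalently, 712 mod 9 = 1.)

1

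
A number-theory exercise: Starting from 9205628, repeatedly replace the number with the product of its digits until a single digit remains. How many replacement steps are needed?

1

9205628 → 0 (1 step)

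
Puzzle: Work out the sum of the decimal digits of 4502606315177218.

58

4+5+0+2+6+0+6+3+1+5+1+7+7+2+1+8 = 58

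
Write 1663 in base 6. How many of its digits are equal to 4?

1

1663 in base 6 is 11411.
The digit 4 appears 1 time.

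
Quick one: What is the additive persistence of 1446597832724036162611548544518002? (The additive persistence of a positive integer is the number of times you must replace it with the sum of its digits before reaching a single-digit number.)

2

1446597832724036162611548544518002 → 134 → 8 (2 steps)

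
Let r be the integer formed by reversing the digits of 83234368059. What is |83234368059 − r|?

Reverse of 83234368059 is 95086343238.
|83234368059 − 95086343238| = 11851975179

11851975179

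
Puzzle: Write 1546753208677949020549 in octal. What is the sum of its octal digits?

80

1546753208677949020549 in base 8 is 247546032203705463114605.
Digit sum: 2+4+7+5+4+6+0+3+2+2+0+3+7+0+5+4+6+3+1+1+4+6+0+5 = 80.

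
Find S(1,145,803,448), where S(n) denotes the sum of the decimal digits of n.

38

1+1+4+5+8+0+3+4+4+8 = 38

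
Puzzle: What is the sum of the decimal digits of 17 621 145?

1+7+6+2+1+1+4+5 = 27

27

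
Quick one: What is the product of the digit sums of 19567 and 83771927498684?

S(19567) = 1+9+5+6+7 = 28.
S(83771927498684) = 8+3+7+7+1+9+2+7+4+9+8+6+8+4 = 83.
28 · 83 = 2324.

2324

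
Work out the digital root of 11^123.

8

The digital root of n equals n mod 9 (or 9 when 9 | n), so we need 11^123 mod 9.
11^123 ≡ 8 (mod 9), so the digital root is 8.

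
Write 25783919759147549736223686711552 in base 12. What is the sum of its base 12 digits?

25783919759147549736223686711552 in base 12 is 137842A925BA407B854543A8953680.
Digit sum: 1+3+7+8+4+2+10+9+2+5+11+10+4+0+7+11+8+5+4+5+4+3+10+8+9+5+3+6+8+0 = 172.

172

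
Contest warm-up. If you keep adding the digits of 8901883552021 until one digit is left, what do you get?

7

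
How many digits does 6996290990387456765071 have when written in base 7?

26

6996290990387456765071 in base 7 is 51342621346523354226262231, which has 26 digits.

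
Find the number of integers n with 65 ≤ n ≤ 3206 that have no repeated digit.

1803

The integers in [65, 3206] that have no repeated digit: 65, 67, 68, 69, 70, 71, …, 3205, 3206.
1803 qualify.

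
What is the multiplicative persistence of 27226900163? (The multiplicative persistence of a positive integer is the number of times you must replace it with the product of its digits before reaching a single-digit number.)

27226900163 → 0 (1 step)

1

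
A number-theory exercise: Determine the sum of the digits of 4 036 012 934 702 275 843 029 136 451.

101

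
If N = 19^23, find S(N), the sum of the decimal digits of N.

145

19^23 = 257829627945307727248226067259
Sum of its 30 digits: 145.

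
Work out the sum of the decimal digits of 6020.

6+0+2+0 = 8

8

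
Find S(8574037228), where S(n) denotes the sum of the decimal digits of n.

46

8+5+7+4+0+3+7+2+2+8 = 46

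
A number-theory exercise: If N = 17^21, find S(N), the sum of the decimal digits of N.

17^21 = 69091933913008732880827217
Sum of its 26 digits: 116.

116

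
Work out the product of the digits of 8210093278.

8×2×1×0×0×9×3×2×7×8 = 0

0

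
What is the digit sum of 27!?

108

27! = 10888869450418352160768000000
Sum of its 29 digits: 108.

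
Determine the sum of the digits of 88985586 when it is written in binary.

17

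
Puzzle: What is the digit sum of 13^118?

625

13^118 = 278814638873954882369203460773866998059096809158561634756229682281995318510188753701100647414989984008316816866503230284636535019129
Sum of its 132 digits: 625.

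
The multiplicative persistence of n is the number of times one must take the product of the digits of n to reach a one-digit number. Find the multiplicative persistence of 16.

1

16 → 6 (1 step)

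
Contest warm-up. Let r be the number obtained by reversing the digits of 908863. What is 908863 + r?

1277672

Reverse of 908863 is 368809.
908863 + 368809 = 1277672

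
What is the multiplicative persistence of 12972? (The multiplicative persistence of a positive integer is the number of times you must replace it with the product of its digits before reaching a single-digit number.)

3

12972 → 252 → 20 → 0 (3 steps)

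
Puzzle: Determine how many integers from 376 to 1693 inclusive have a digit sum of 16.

103

The integers in [376, 1693] that have a digit sum of 16: 376, 385, 394, 439, 448, 457, …, 1681, 1690.
103 qualify.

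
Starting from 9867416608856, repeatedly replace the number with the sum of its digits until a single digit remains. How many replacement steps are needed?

3

9867416608856 → 74 → 11 → 2 (3 steps)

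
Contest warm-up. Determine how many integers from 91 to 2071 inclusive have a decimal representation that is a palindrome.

102

The integers in [91, 2071] that have a decimal representation that is a palindrome: 99, 101, 111, 121, 131, 141, …, 1991, 2002.
102 qualify.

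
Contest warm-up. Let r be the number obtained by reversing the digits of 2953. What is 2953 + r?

6545

Reverse of 2953 is 3592.
2953 + 3592 = 6545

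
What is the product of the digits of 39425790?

3×9×4×2×5×7×9×0 = 0

0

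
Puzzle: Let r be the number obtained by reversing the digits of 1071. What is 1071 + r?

2772

Reverse of 1071 is 1701.
1071 + 1701 = 2772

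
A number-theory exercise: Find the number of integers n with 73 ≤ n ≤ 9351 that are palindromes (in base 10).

The integers in [73, 9351] that are palindromes (in base 10): 77, 88, 99, 101, 111, 121, …, 9229, 9339.
177 qualify.

177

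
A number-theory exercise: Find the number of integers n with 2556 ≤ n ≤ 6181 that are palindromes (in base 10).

The integers in [2556, 6181] that are palindromes (in base 10): 2662, 2772, 2882, 2992, 3003, 3113, …, 6006, 6116.
36 qualify.

36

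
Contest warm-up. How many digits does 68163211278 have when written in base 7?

13

68163211278 in base 7 is 4632101510331, which has 13 digits.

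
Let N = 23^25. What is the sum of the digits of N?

23^25 = 11045767571919545466173812409689943
Sum of its 35 digits: 167.

167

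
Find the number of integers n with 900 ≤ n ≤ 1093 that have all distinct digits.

123

The integers in [900, 1093] that have all distinct digits: 901, 902, 903, 904, 905, 906, …, 1092, 1093.
123 qualify.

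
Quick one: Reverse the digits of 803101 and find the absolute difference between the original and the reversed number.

701793

Reverse of 803101 is 101308.
|803101 − 101308| = 701793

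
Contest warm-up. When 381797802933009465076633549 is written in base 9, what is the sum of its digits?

381797802933009465076633549 in base 9 is 6507401364102238204141084261.
Digit sum: 6+5+0+7+4+0+1+3+6+4+1+0+2+2+3+8+2+0+4+1+4+1+0+8+4+2+6+1 = 85.

85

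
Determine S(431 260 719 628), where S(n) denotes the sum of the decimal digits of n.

4+3+1+2+6+0+7+1+9+6+2+8 = 49

49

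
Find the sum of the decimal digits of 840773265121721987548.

8+4+0+7+7+3+2+6+5+1+2+1+7+2+1+9+8+7+5+4+8 = 97

97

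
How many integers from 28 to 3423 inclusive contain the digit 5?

The integers in [28, 3423] that contain the digit 5: 35, 45, 50, 51, 52, 53, …, 3405, 3415.
888 qualify.

888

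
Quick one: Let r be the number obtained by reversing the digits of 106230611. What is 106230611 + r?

222263212

Reverse of 106230611 is 116032601.
106230611 + 116032601 = 222263212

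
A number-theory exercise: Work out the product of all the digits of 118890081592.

1×1×8×8×9×0×0×8×1×5×9×2 = 0

0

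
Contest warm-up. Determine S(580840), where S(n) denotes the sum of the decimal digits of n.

5+8+0+8+4+0 = 25

25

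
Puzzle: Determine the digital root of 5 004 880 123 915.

1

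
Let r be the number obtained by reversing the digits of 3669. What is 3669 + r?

13332

Reverse of 3669 is 9663.
3669 + 9663 = 13332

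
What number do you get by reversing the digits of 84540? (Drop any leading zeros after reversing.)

4548

Reversing 84540 gives 4548.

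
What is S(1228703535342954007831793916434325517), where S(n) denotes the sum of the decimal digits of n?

1+2+2+8+7+0+3+5+3+5+3+4+2+9+5+4+0+0+7+8+3+1+7+9+3+9+1+6+4+3+4+3+2+5+5+1+7 = 151

151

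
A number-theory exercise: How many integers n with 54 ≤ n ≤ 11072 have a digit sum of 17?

730

The integers in [54, 11072] that have a digit sum of 17: 89, 98, 179, 188, 197, 269, …, 10970, 11069.
730 qualify.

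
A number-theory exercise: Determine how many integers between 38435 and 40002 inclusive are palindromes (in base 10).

The integers in [38435, 40002] that are palindromes (in base 10): 38483, 38583, 38683, 38783, 38883, 38983, …, 39893, 39993.
16 qualify.

16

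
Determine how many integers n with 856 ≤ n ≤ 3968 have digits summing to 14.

The integers in [856, 3968] that have digits summing to 14: 860, 905, 914, 923, 932, 941, …, 3911, 3920.
224 qualify.

224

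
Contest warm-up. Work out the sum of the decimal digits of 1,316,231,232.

1+3+1+6+2+3+1+2+3+2 = 24

24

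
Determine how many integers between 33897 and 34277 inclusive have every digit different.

112

The integers in [33897, 34277] that have every digit different: 34012, 34015, 34016, 34017, 34018, 34019, …, 34275, 34276.
112 qualify.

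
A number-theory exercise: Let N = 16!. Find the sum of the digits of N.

16! = 20922789888000
Sum of its 14 digits: 63.

63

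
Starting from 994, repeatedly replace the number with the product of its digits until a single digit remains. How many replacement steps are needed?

994 → 324 → 24 → 8 (3 steps)

3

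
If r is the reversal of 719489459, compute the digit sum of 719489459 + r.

49

Reversal of 719489459 is 954984917; 719489459 + 954984917 = 1674474376.
Digit sum of 1674474376: 1+6+7+4+4+7+4+3+7+6 = 49.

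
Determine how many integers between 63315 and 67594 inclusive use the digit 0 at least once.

1130

The integers in [63315, 67594] that use the digit 0 at least once: 63320, 63330, 63340, 63350, 63360, 63370, …, 67580, 67590.
1130 qualify.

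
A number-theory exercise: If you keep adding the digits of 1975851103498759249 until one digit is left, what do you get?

7

1+9+7+5+8+5+1+1+0+3+4+9+8+7+5+9+2+4+9 = 97
9+7 = 16
1+6 = 7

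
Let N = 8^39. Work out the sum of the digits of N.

152

8^39 = 166153499473114484112975882535043072
Sum of its 36 digits: 152.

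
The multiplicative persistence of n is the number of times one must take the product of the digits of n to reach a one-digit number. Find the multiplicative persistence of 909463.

909463 → 0 (1 step)

1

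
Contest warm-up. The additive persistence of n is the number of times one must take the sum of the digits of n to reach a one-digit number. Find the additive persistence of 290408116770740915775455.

290408116770740915775455 → 104 → 5 (2 steps)

2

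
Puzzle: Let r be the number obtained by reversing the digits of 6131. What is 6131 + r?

7447

Reverse of 6131 is 1316.
6131 + 1316 = 7447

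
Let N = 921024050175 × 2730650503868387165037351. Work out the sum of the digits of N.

921024050175 × 2730650503868387165037351 = 2514994786685266451887687173173086425
Sum of its 37 digits: 189.

189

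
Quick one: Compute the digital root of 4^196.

4

The digital root of n equals n mod 9 (or 9 when 9 | n), so we need 4^196 mod 9.
4^196 ≡ 4 (mod 9), so the digital root is 4.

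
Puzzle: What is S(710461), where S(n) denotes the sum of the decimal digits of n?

19

7+1+0+4+6+1 = 19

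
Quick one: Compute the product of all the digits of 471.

28

4×7×1 = 28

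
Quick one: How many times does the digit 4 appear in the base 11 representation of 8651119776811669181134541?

8651119776811669181134541 in base 11 is 973037A30788818235160462.
The digit 4 appears 1 time.

1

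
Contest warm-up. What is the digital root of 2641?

2+6+4+1 = 13
1+3 = 4
(Equivalently, 2641 mod 9 = 4.)

4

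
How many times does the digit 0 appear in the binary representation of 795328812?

795328812 in base 2 is 101111011001111100000100101100.
The digit 0 appears 14 times.

14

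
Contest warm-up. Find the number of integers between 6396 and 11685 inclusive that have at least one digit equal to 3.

The integers in [6396, 11685] that have at least one digit equal to 3: 6396, 6397, 6398, 6399, 6403, 6413, …, 11673, 11683.
1415 qualify.

1415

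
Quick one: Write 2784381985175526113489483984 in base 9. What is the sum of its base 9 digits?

2784381985175526113489483984 in base 9 is 52784613260337664253636210038.
Digit sum: 5+2+7+8+4+6+1+3+2+6+0+3+3+7+6+6+4+2+5+3+6+3+6+2+1+0+0+3+8 = 112.

112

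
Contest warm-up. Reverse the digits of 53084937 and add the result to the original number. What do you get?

Reverse of 53084937 is 73948035.
53084937 + 73948035 = 127032972

127032972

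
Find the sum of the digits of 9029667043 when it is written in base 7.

9029667043 in base 7 is 436522621615.
Digit sum: 4+3+6+5+2+2+6+2+1+6+1+5 = 43.

43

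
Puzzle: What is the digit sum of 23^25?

167

23^25 = 11045767571919545466173812409689943
Sum of its 35 digits: 167.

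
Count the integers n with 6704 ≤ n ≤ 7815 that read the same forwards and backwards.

11

The integers in [6704, 7815] that read the same forwards and backwards: 6776, 6886, 6996, 7007, 7117, 7227, …, 7667, 7777.
11 qualify.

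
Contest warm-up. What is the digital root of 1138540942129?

4

1+1+3+8+5+4+0+9+4+2+1+2+9 = 49
4+9 = 13
1+3 = 4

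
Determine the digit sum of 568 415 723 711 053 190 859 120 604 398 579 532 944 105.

5+6+8+4+1+5+7+2+3+7+1+1+0+5+3+1+9+0+8+5+9+1+2+0+6+0+4+3+9+8+5+7+9+5+3+2+9+4+4+1+0+5 = 177

177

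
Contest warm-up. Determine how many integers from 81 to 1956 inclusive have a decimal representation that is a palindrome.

101

The integers in [81, 1956] that have a decimal representation that is a palindrome: 88, 99, 101, 111, 121, 131, …, 1771, 1881.
101 qualify.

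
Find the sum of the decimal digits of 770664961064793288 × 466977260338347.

153

770664961064793288 × 466977260338347 = 359883012156796029678020494614936
Sum of its 33 digits: 153.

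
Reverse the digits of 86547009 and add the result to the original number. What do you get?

176621577

Reverse of 86547009 is 90074568.
86547009 + 90074568 = 176621577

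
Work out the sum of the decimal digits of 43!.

43! = 60415263063373835637355132068513997507264512000000000
Sum of its 53 digits: 180.

180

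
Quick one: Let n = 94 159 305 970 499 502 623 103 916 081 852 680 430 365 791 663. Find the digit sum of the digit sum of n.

5

First digit sum: 203.
2+0+3 = 5.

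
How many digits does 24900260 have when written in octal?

24900260 in base 8 is 136771244, which has 9 digits.

9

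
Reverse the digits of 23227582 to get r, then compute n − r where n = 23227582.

Reverse of 23227582 is 28572232.
23227582 − 28572232 = -5344650

-5344650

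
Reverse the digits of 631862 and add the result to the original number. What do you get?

Reverse of 631862 is 268136.
631862 + 268136 = 899998

899998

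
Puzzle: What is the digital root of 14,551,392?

1+4+5+5+1+3+9+2 = 30
3+0 = 3

3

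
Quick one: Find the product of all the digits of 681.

48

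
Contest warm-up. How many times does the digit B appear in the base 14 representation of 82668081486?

82668081486 in base 14 is 400325DBD4.
The digit B appears 1 time.

1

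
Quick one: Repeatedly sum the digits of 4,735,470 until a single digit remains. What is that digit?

4+7+3+5+4+7+0 = 30
3+0 = 3

3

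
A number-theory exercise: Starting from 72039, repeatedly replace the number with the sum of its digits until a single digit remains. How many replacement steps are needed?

2

72039 → 21 → 3 (2 steps)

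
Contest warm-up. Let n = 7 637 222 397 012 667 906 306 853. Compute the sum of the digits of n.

7+6+3+7+2+2+2+3+9+7+0+1+2+6+6+7+9+0+6+3+0+6+8+5+3 = 110

110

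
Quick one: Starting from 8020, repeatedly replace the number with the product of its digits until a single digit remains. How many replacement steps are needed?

1

8020 → 0 (1 step)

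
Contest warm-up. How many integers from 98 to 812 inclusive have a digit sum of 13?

59

The integers in [98, 812] that have a digit sum of 13: 139, 148, 157, 166, 175, 184, …, 760, 805.
59 qualify.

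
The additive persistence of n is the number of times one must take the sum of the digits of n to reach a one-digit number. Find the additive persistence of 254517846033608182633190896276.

254517846033608182633190896276 → 133 → 7 (2 steps)

2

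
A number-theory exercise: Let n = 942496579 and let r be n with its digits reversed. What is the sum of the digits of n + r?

Reversal of 942496579 is 975694249; 942496579 + 975694249 = 1918190828.
Digit sum of 1918190828: 1+9+1+8+1+9+0+8+2+8 = 47.

47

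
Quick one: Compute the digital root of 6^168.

The digital root of n equals n mod 9 (or 9 when 9 | n), so we need 6^168 mod 9.
6^168 ≡ 0 (mod 9), so the digital root is 9.

9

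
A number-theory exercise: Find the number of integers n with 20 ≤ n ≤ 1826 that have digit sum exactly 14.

The integers in [20, 1826] that have digit sum exactly 14: 59, 68, 77, 86, 95, 149, …, 1814, 1823.
142 qualify.

142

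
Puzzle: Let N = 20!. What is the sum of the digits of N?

54

20! = 2432902008176640000
Sum of its 19 digits: 54.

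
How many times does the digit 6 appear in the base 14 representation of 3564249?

3564249 in base 14 is 68ACD3.
The digit 6 appears 1 time.

1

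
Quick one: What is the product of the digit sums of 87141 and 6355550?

609

S(87141) = 8+7+1+4+1 = 21.
S(6355550) = 6+3+5+5+5+5+0 = 29.
21 · 29 = 609.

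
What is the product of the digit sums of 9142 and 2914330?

352

S(9142) = 9+1+4+2 = 16.
S(2914330) = 2+9+1+4+3+3+0 = 22.
16 · 22 = 352.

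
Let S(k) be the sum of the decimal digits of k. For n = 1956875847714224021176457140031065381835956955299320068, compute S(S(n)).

14

First digit sum: 239.
2+3+9 = 14.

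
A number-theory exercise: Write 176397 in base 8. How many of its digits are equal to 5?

2

176397 in base 8 is 530415.
The digit 5 appears 2 times.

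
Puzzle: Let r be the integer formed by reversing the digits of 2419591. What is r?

1959142

Reversing 2419591 gives 1959142.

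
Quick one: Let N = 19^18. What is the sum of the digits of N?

19^18 = 104127350297911241532841
Sum of its 24 digits: 82.

82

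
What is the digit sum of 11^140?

670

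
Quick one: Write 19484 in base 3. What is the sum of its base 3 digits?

19484 in base 3 is 222201122.
Digit sum: 2+2+2+2+0+1+1+2+2 = 14.

14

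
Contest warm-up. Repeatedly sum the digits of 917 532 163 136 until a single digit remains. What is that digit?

2

9+1+7+5+3+2+1+6+3+1+3+6 = 47
4+7 = 11
1+1 = 2
(Equivalently, 917 532 163 136 mod 9 = 2.)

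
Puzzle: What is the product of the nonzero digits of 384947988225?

3×8×4×9×4×7×9×8×8×2×2×5 = 278691840

278691840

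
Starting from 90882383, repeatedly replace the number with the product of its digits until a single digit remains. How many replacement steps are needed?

1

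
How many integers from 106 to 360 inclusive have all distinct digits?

The integers in [106, 360] that have all distinct digits: 106, 107, 108, 109, 120, 123, …, 359, 360.
181 qualify.

181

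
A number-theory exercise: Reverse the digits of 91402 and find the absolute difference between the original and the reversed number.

70983

Reverse of 91402 is 20419.
|91402 − 20419| = 70983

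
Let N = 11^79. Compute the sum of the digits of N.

362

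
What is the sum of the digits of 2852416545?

42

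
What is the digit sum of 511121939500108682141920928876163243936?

5+1+1+1+2+1+9+3+9+5+0+0+1+0+8+6+8+2+1+4+1+9+2+0+9+2+8+8+7+6+1+6+3+2+4+3+9+3+6 = 156

156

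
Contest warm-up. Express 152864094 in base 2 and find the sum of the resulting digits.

13

152864094 in base 2 is 1001000111001000010101011110.
Digit sum: 1+0+0+1+0+0+0+1+1+1+0+0+1+0+0+0+0+1+0+1+0+1+0+1+1+1+1+0 = 13.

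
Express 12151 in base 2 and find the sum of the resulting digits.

11

12151 in base 2 is 10111101110111.
Digit sum: 1+0+1+1+1+1+0+1+1+1+0+1+1+1 = 11.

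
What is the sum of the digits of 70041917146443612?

7+0+0+4+1+9+1+7+1+4+6+4+4+3+6+1+2 = 60

60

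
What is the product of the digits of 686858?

92160

6×8×6×8×5×8 = 92160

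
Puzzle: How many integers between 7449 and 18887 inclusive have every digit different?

The integers in [7449, 18887] that have every digit different: 7450, 7451, 7452, 7453, 7456, 7458, …, 18795, 18796.
3906 qualify.

3906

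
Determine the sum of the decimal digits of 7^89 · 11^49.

7^89 · 11^49 = 1745690039840505545923994696053904106881942768216818517302454215232469102317604384578610748387889619998903051927756573591468237
Sum of its 127 digits: 593.

593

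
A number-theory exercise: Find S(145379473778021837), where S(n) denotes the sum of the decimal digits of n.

86

1+4+5+3+7+9+4+7+3+7+7+8+0+2+1+8+3+7 = 86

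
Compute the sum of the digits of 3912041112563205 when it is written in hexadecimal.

120

3912041112563205 in base 16 is DE5FB0CDC6E05.
Digit sum: 13+14+5+15+11+0+12+13+12+6+14+0+5 = 120.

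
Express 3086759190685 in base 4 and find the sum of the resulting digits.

34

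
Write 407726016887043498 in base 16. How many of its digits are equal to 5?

2

407726016887043498 in base 16 is 5A888A6F23CB5AA.
The digit 5 appears 2 times.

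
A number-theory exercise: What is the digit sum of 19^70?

397

19^70 = 325650737981196211817040643482760123711113829069928887581850461693742906986845870061444601
Sum of its 90 digits: 397.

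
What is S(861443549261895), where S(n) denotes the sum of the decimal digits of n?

75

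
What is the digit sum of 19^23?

19^23 = 257829627945307727248226067259
Sum of its 30 digits: 145.

145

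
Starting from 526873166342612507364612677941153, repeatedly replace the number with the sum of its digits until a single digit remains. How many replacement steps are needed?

3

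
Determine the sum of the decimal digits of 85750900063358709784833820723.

8+5+7+5+0+9+0+0+0+6+3+3+5+8+7+0+9+7+8+4+8+3+3+8+2+0+7+2+3 = 130

130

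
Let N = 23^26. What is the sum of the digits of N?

178

23^26 = 254052654154149545721997685422868689
Sum of its 36 digits: 178.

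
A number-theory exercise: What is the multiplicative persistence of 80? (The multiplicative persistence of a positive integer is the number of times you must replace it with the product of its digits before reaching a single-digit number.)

1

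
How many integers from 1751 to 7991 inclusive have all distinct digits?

3163

The integers in [1751, 7991] that have all distinct digits: 1752, 1753, 1754, 1756, 1758, 1759, …, 7985, 7986.
3163 qualify.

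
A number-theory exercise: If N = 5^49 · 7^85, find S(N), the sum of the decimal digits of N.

476

5^49 · 7^85 = 12102180156524967981939706826008831025577270075159931855108947152422743567257157337735407054424285888671875
Sum of its 107 digits: 476.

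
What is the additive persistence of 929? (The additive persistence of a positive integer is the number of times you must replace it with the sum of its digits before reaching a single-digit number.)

2

929 → 20 → 2 (2 steps)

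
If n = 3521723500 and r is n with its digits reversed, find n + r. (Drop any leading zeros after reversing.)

3574994753

Reverse of 3521723500 is 53271253.
3521723500 + 53271253 = 3574994753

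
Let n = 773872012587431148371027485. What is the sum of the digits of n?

7+7+3+8+7+2+0+1+2+5+8+7+4+3+1+1+4+8+3+7+1+0+2+7+4+8+5 = 115

115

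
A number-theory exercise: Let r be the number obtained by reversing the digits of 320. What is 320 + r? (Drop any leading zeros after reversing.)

343

Reverse of 320 is 23.
320 + 23 = 343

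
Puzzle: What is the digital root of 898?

7

8+9+8 = 25
2+5 = 7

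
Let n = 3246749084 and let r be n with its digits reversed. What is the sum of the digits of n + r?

40

Reversal of 3246749084 is 4809476423; 3246749084 + 4809476423 = 8056225507.
Digit sum of 8056225507: 8+0+5+6+2+2+5+5+0+7 = 40.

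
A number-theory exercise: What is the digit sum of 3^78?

3^78 = 16423203268260658146231467800709255289
Sum of its 38 digits: 153.

153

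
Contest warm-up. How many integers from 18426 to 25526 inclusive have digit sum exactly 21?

448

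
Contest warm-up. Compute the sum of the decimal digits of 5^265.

734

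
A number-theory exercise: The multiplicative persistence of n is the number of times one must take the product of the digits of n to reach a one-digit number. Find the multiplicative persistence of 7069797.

1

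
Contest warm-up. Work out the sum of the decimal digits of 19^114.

19^114 = 59966749513267825724908973980095118760861324233369594776004538342373439980068510542630407345872422176916353536468350271285969351953224368420622121
Sum of its 146 digits: 649.

649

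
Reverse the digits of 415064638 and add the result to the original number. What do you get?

Reverse of 415064638 is 836460514.
415064638 + 836460514 = 1251525152

1251525152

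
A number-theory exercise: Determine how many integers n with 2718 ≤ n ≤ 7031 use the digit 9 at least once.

The integers in [2718, 7031] that use the digit 9 at least once: 2719, 2729, 2739, 2749, 2759, 2769, …, 7019, 7029.
1224 qualify.

1224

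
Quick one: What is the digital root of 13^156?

1

The digital root of n equals n mod 9 (or 9 when 9 | n), so we need 13^156 mod 9.
13^156 ≡ 1 (mod 9), so the digital root is 1.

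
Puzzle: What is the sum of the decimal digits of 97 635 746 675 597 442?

9+7+6+3+5+7+4+6+6+7+5+5+9+7+4+4+2 = 96

96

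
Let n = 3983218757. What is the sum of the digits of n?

53

3+9+8+3+2+1+8+7+5+7 = 53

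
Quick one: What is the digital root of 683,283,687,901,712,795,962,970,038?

1

6+8+3+2+8+3+6+8+7+9+0+1+7+1+2+7+9+5+9+6+2+9+7+0+0+3+8 = 136
1+3+6 = 10
1+0 = 1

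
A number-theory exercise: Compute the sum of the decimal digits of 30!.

117

30! = 265252859812191058636308480000000
Sum of its 33 digits: 117.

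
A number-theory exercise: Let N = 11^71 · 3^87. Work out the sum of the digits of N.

11^71 · 3^87 = 28082114569070409605209627164246221374150192691956788895586771653775055344011623537285940643236045042340080107162657
Sum of its 116 digits: 477.

477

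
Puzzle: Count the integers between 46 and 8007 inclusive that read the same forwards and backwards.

The integers in [46, 8007] that read the same forwards and backwards: 55, 66, 77, 88, 99, 101, …, 7887, 7997.
165 qualify.

165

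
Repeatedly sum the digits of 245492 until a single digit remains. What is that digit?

2+4+5+4+9+2 = 26
2+6 = 8

8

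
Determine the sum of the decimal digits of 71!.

71! = 850478588567862317521167644239926010288584608120796235886430763388588680378079017697280000000000000000
Sum of its 102 digits: 423.

423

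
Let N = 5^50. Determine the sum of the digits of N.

151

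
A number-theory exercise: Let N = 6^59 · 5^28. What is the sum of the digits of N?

6^59 · 5^28 = 303447730719355602371958098521919324160000000000000000000000000000
Sum of its 66 digits: 162.

162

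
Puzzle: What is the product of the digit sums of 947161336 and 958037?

1280

S(947161336) = 9+4+7+1+6+1+3+3+6 = 40.
S(958037) = 9+5+8+0+3+7 = 32.
40 · 32 = 1280.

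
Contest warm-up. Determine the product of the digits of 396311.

486

3×9×6×3×1×1 = 486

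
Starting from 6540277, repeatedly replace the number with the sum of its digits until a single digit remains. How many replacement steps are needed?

6540277 → 31 → 4 (2 steps)

2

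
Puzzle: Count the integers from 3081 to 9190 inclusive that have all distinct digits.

The integers in [3081, 9190] that have all distinct digits: 3081, 3082, 3084, 3085, 3086, 3087, …, 9186, 9187.
3094 qualify.

3094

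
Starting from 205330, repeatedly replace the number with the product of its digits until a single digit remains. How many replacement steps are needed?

205330 → 0 (1 step)

1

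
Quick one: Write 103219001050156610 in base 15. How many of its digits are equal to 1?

2

103219001050156610 in base 15 is 38082815A1E4DC5.
The digit 1 appears 2 times.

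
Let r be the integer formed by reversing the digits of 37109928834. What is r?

43882990173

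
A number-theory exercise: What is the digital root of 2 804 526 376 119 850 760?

8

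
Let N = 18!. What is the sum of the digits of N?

54

18! = 6402373705728000
Sum of its 16 digits: 54.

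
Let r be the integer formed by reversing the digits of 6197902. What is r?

Reversing 6197902 gives 2097916.

2097916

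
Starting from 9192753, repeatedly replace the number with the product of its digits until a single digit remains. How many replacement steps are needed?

2

9192753 → 17010 → 0 (2 steps)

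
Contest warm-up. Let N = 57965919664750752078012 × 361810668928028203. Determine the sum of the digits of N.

201

57965919664750752078012 × 361810668928028203 = 20972688168931813924568912725871992172436
Sum of its 41 digits: 201.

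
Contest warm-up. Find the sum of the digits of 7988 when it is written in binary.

7988 in base 2 is 1111100110100.
Digit sum: 1+1+1+1+1+0+0+1+1+0+1+0+0 = 8.

8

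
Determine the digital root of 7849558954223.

8

7+8+4+9+5+5+8+9+5+4+2+2+3 = 71
7+1 = 8
(Equivalently, 7849558954223 mod 9 = 8.)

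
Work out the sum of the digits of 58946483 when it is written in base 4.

58946483 in base 4 is 3200313032303.
Digit sum: 3+2+0+0+3+1+3+0+3+2+3+0+3 = 23.

23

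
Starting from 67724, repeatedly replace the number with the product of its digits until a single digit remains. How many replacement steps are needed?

3

67724 → 2352 → 60 → 0 (3 steps)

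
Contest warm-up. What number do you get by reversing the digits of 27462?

26472

Reversing 27462 gives 26472.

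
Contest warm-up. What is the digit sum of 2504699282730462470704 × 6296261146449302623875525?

198

2504699282730462470704 × 6296261146449302623875525 = 15770240777395247604654700696386956011255119600
Sum of its 47 digits: 198.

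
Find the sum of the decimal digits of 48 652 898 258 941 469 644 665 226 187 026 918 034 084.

4+8+6+5+2+8+9+8+2+5+8+9+4+1+4+6+9+6+4+4+6+6+5+2+2+6+1+8+7+0+2+6+9+1+8+0+3+4+0+8+4 = 200

200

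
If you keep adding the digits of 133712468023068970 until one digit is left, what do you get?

7

1+3+3+7+1+2+4+6+8+0+2+3+0+6+8+9+7+0 = 70
7+0 = 7
(Equivalently, 133712468023068970 mod 9 = 7.)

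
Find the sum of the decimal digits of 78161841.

7+8+1+6+1+8+4+1 = 36

36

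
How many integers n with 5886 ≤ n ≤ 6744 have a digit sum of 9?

10

The integers in [5886, 6744] that have a digit sum of 9: 6003, 6012, 6021, 6030, 6102, 6111, 6120, 6201, 6210, 6300.
10 qualify.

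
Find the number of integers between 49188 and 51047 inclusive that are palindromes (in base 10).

20

The integers in [49188, 51047] that are palindromes (in base 10): 49194, 49294, 49394, 49494, 49594, 49694, …, 50905, 51015.
20 qualify.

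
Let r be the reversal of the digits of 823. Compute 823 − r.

495

Reverse of 823 is 328.
823 − 328 = 495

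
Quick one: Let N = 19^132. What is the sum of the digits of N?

739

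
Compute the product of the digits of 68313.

6×8×3×1×3 = 432

432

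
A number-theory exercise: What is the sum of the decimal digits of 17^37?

197

17^37 = 3362095853201812742282475234995233875224247377
Sum of its 46 digits: 197.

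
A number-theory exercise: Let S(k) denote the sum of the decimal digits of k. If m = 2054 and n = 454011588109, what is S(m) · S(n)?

506

S(2054) = 2+0+5+4 = 11.
S(454011588109) = 4+5+4+0+1+1+5+8+8+1+0+9 = 46.
11 · 46 = 506.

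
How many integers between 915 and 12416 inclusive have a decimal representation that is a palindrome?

123

The integers in [915, 12416] that have a decimal representation that is a palindrome: 919, 929, 939, 949, 959, 969, …, 12221, 12321.
123 qualify.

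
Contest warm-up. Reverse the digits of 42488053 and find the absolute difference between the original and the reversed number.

Reverse of 42488053 is 35088424.
|42488053 − 35088424| = 7399629

7399629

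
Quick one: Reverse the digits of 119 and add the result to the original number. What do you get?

1030

Reverse of 119 is 911.
119 + 911 = 1030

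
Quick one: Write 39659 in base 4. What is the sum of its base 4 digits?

39659 in base 4 is 21223223.
Digit sum: 2+1+2+2+3+2+2+3 = 17.

17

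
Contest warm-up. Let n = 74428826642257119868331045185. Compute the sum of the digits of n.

7+4+4+2+8+8+2+6+6+4+2+2+5+7+1+1+9+8+6+8+3+3+1+0+4+5+1+8+5 = 130

130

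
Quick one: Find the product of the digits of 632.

6×3×2 = 36

36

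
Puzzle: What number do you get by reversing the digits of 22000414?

41400022

Reversing 22000414 gives 41400022.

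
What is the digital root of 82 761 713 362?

8+2+7+6+1+7+1+3+3+6+2 = 46
4+6 = 10
1+0 = 1
(Equivalently, 82 761 713 362 mod 9 = 1.)

1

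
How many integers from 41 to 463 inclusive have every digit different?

The integers in [41, 463] that have every digit different: 41, 42, 43, 45, 46, 47, …, 462, 463.
313 qualify.

313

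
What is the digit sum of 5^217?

743

5^217 = 47477838728798993737366211347809785771104829168099724831398899954145041153224055795165594658857068000465138164940814835546234462526626884937286376953125
Sum of its 152 digits: 743.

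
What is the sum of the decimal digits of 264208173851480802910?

79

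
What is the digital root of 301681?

3+0+1+6+8+1 = 19
1+9 = 10
1+0 = 1

1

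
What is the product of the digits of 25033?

0

2×5×0×3×3 = 0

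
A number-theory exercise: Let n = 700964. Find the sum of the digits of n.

7+0+0+9+6+4 = 26

26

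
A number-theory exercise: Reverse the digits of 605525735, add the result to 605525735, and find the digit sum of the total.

22

Reversal of 605525735 is 537525506; 605525735 + 537525506 = 1143051241.
Digit sum of 1143051241: 1+1+4+3+0+5+1+2+4+1 = 22.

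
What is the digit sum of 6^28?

6^28 = 6140942214464815497216
Sum of its 22 digits: 90.

90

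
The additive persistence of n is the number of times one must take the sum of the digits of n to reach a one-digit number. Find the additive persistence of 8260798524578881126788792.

3

8260798524578881126788792 → 138 → 12 → 3 (3 steps)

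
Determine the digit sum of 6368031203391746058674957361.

123

6+3+6+8+0+3+1+2+0+3+3+9+1+7+4+6+0+5+8+6+7+4+9+5+7+3+6+1 = 123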